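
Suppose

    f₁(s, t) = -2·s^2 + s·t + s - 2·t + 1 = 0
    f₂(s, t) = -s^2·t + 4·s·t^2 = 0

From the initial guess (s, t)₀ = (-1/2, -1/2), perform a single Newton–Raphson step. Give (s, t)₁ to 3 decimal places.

(-0.722, -0.222)

At (-1/2, -1/2): F = (1.250, -0.375).
Jacobian J = [[-4·s + t + 1, s - 2], [-2·s·t + 4·t^2, -s^2 + 8·s·t]].
At the point, J = [[2.500, -2.500], [0.500, 1.750]] (det J = 5.625).
Solving J·Δ = −F gives Δ = (-0.222, 0.278).
Then the next iterate is (s, t)₁ = (-0.722, -0.222).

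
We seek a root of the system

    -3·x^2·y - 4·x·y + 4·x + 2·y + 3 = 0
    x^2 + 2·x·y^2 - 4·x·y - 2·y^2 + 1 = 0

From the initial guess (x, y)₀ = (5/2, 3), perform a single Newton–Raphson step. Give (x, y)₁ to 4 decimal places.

(-0.7702, 6.9653)

At (5/2, 3): F = (-67.2500, 4.2500).
Jacobian J = [[-6·x·y - 4·y + 4, -3·x^2 - 4·x + 2], [2·x + 2·y^2 - 4·y, 4·x·y - 4·x - 4·y]].
At the point, J = [[-53.0000, -26.7500], [11.0000, 8.0000]] (det J = -129.7500).
Solving J·Δ = −F gives Δ = (-3.2702, 3.9653).
Then the next iterate is (x, y)₁ = (-0.7702, 6.9653).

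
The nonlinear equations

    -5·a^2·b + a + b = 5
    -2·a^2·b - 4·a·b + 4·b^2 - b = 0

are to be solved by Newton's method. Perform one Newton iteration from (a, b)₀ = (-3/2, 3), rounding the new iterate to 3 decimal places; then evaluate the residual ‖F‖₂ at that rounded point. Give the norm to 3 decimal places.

15.088

At (-3/2, 3): F = (-37.250, 37.500).
Jacobian J = [[-10·a·b + 1, -5·a^2 + 1], [-4·a·b - 4·b, -2·a^2 - 4·a + 8·b - 1]].
At the point, J = [[46.000, -10.250], [6.000, 24.500]] (det J = 1188.500).
Solving J·Δ = −F gives Δ = (0.444, -1.639).
Then the next iterate is (a, b)₁ = (-1.056, 1.361).
Re-evaluating at (-1.056, 1.361): F = (-12.28350, 8.76175), so ‖F‖₂ = 15.088.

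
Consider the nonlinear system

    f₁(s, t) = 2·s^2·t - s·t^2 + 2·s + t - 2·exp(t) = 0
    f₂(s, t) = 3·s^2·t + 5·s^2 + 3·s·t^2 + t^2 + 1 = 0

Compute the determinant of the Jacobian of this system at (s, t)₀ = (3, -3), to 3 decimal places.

J = [[4·s·t - t^2 + 2, 2·s^2 - 2·s·t - 2·exp(t) + 1], [6·s·t + 10·s + 3·t^2, 3·s^2 + 6·s·t + 2·t]].
At the point, J = [[-43.000, 36.90043], [3.000, -33.000]].
det J = 1308.299.

1308.299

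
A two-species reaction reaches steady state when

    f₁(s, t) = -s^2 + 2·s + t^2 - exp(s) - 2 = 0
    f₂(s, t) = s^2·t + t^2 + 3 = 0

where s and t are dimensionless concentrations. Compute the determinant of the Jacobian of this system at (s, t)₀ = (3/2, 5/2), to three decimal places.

J = [[-2·s - exp(s) + 2, 2·t], [2·s·t, s^2 + 2·t]].
At the point, J = [[-5.48169, 5.000], [7.500, 7.250]].
det J = -77.242.

-77.242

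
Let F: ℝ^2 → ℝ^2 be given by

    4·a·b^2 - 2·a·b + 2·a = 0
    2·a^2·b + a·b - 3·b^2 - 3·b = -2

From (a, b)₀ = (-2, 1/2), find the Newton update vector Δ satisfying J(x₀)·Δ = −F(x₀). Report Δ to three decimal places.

At (-2, 1/2): F = (-4.000, 2.750).
Jacobian J = [[4·b^2 - 2·b + 2, 8·a·b - 2·a], [4·a·b + b, 2·a^2 + a - 6·b - 3]].
At the point, J = [[2.000, -4.000], [-3.500, 0.000]] (det J = -14.000).
Solving J·Δ = −F gives Δ = (0.786, -0.607).

(0.786, -0.607)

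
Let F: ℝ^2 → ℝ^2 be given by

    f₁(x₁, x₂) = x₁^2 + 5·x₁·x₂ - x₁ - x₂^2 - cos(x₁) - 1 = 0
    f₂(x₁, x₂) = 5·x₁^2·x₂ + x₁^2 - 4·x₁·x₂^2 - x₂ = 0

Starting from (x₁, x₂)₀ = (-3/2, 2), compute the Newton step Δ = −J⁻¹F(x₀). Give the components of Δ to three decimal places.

(-0.054, -1.443)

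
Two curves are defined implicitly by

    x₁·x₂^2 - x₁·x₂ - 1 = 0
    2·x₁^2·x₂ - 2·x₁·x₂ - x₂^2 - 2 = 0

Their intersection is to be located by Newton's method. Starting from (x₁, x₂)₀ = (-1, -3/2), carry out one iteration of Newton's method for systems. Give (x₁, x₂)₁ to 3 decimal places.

At (-1, -3/2): F = (-4.750, -10.250).
Jacobian J = [[x₂^2 - x₂, 2·x₁·x₂ - x₁], [4·x₁·x₂ - 2·x₂, 2·x₁^2 - 2·x₁ - 2·x₂]].
At the point, J = [[3.750, 4.000], [9.000, 7.000]] (det J = -9.750).
Solving J·Δ = −F gives Δ = (0.795, 0.442).
Then the next iterate is (x₁, x₂)₁ = (-0.205, -1.058).

(-0.205, -1.058)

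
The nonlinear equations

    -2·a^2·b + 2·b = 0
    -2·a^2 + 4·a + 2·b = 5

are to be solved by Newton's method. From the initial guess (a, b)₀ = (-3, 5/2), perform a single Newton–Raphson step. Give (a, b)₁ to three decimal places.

At (-3, 5/2): F = (-40.000, -30.000).
Jacobian J = [[-4·a·b, -2·a^2 + 2], [-4·a + 4, 2]].
At the point, J = [[30.000, -16.000], [16.000, 2.000]] (det J = 316.000).
Solving J·Δ = −F gives Δ = (1.772, 0.823).
Then the next iterate is (a, b)₁ = (-1.228, 3.323).

(-1.228, 3.323)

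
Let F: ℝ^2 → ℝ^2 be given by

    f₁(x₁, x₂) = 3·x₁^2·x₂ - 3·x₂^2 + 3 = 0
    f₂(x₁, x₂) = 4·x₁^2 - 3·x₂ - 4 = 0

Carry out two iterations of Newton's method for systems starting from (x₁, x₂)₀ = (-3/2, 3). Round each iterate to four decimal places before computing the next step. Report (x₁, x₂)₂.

(-2.2436, 5.3596)

At (-3/2, 3): F = (-3.7500, -4.0000).
Jacobian J = [[6·x₁·x₂, 3·x₁^2 - 6·x₂], [8·x₁, -3]].
At the point, J = [[-27.0000, -11.2500], [-12.0000, -3.0000]] (det J = -54.0000).
Solving J·Δ = −F gives Δ = (-0.6250, 1.1667).
Then the next iterate is (x₁, x₂)₁ = (-2.1250, 4.1667).
Round to (-2.1250, 4.1667) and repeat: F = (7.361597, 1.5624), J = [[-53.125425, -11.453325], [-17.0000, -3.0000]].
Δ = (-0.1186, 1.1929), so (x₁, x₂)₂ = (-2.2436, 5.3596).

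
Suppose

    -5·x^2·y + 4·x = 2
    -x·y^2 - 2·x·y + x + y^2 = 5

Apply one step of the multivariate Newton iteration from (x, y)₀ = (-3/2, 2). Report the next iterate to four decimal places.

(-0.7027, 1.6986)

At (-3/2, 2): F = (-30.5000, 9.5000).
Jacobian J = [[-10·x·y + 4, -5·x^2], [-y^2 - 2·y + 1, -2·x·y - 2·x + 2·y]].
At the point, J = [[34.0000, -11.2500], [-7.0000, 13.0000]] (det J = 363.2500).
Solving J·Δ = −F gives Δ = (0.7973, -0.3014).
Then the next iterate is (x, y)₁ = (-0.7027, 1.6986).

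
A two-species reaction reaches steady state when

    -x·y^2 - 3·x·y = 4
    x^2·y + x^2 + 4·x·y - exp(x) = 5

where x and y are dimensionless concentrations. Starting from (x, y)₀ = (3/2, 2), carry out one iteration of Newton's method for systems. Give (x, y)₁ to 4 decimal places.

At (3/2, 2): F = (-19.0000, 9.268311).
Jacobian J = [[-y^2 - 3·y, -2·x·y - 3·x], [2·x·y + 2·x + 4·y - exp(x), x^2 + 4·x]].
At the point, J = [[-10.0000, -10.5000], [12.518311, 8.2500]] (det J = 48.942265).
Solving J·Δ = −F gives Δ = (1.2143, -2.9660).
Then the next iterate is (x, y)₁ = (2.7143, -0.9660).

(2.7143, -0.9660)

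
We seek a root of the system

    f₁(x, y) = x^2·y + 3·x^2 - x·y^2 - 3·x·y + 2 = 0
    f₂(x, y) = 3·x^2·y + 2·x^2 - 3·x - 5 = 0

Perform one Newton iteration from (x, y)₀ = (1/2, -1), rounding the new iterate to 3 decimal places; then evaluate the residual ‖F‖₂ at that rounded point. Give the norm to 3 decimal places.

5.106

At (1/2, -1): F = (3.500, -6.750).
Jacobian J = [[2·x·y + 6·x - y^2 - 3·y, x^2 - 2·x·y - 3·x], [6·x·y + 4·x - 3, 3·x^2]].
At the point, J = [[4.000, -0.250], [-4.000, 0.750]] (det J = 2.000).
Solving J·Δ = −F gives Δ = (-0.469, 6.500).
Then the next iterate is (x, y)₁ = (0.031, 5.500).
Re-evaluating at (0.031, 5.500): F = (0.55892, -5.07522), so ‖F‖₂ = 5.106.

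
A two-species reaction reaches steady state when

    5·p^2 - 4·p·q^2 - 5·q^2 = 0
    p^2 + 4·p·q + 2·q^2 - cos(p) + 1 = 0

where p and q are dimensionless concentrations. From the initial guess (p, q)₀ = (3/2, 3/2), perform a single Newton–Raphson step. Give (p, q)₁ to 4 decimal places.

(0.5336, 0.9152)

At (3/2, 3/2): F = (-13.5000, 16.679263).
Jacobian J = [[10·p - 4·q^2, -8·p·q - 10·q], [2·p + 4·q + sin(p), 4·p + 4·q]].
At the point, J = [[6.0000, -33.0000], [9.997495, 12.0000]] (det J = 401.917335).
Solving J·Δ = −F gives Δ = (-0.9664, -0.5848).
Then the next iterate is (p, q)₁ = (0.5336, 0.9152).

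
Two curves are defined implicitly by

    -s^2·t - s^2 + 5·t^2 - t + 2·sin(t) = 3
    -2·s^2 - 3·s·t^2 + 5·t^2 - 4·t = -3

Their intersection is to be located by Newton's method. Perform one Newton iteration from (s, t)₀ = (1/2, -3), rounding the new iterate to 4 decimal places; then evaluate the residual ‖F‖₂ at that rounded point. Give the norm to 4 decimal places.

17.2394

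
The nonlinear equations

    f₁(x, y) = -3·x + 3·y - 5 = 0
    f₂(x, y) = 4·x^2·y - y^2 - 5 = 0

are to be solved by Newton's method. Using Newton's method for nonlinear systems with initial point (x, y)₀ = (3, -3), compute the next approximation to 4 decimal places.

(9.6667, 11.3333)

At (3, -3): F = (-23.0000, -122.0000).
Jacobian J = [[-3, 3], [8·x·y, 4·x^2 - 2·y]].
At the point, J = [[-3.0000, 3.0000], [-72.0000, 42.0000]] (det J = 90.0000).
Solving J·Δ = −F gives Δ = (6.6667, 14.3333).
Then the next iterate is (x, y)₁ = (9.6667, 11.3333).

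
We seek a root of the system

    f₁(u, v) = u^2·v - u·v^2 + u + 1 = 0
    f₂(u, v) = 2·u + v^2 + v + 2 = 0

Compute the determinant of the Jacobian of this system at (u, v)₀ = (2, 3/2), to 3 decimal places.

23.000

J = [[2·u·v - v^2 + 1, u^2 - 2·u·v], [2, 2·v + 1]].
At the point, J = [[4.750, -2.000], [2.000, 4.000]].
det J = 23.000.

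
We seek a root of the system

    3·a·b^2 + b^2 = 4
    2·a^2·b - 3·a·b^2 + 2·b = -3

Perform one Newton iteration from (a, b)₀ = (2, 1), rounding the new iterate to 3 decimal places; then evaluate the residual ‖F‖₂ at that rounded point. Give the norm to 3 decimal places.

3.864

At (2, 1): F = (3.000, 7.000).
Jacobian J = [[3·b^2, 6·a·b + 2·b], [4·a·b - 3·b^2, 2·a^2 - 6·a·b + 2]].
At the point, J = [[3.000, 14.000], [5.000, -2.000]] (det J = -76.000).
Solving J·Δ = −F gives Δ = (-1.368, 0.079).
Then the next iterate is (a, b)₁ = (0.632, 1.079).
Re-evaluating at (0.632, 1.079): F = (-0.62836, 3.81256), so ‖F‖₂ = 3.864.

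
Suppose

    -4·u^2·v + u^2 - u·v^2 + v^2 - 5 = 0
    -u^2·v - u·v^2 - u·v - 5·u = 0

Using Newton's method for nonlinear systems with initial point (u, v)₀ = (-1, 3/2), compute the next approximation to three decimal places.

(-0.108, 0.793)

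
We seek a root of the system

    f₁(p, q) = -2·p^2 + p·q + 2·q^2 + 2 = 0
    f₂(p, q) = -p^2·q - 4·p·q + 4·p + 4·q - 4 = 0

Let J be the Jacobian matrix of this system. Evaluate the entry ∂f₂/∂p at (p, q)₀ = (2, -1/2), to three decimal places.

∂f₂/∂p = -2·p·q - 4·q + 4.
At (2, -1/2) this is 8.000.

8.000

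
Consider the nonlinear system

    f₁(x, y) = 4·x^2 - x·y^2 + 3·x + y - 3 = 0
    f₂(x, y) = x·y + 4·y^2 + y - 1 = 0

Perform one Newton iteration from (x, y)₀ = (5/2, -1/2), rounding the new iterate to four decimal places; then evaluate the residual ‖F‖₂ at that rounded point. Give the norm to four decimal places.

At (5/2, -1/2): F = (28.3750, -1.7500).
Jacobian J = [[8·x - y^2 + 3, -2·x·y + 1], [y, x + 8·y + 1]].
At the point, J = [[22.7500, 3.5000], [-0.5000, -0.5000]] (det J = -9.6250).
Solving J·Δ = −F gives Δ = (-0.8377, -2.6623).
Then the next iterate is (x, y)₁ = (1.6623, -3.1623).
Re-evaluating at (1.6623, -3.1623): F = (-6.745670, 30.581574), so ‖F‖₂ = 31.3167.

31.3167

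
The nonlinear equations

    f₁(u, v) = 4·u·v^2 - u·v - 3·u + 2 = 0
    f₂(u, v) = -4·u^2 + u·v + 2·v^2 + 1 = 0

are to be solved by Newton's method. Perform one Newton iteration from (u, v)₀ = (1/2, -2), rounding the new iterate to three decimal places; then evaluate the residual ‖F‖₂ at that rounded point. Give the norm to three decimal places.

3.444

At (1/2, -2): F = (9.500, 7.000).
Jacobian J = [[4·v^2 - v - 3, 8·u·v - u], [-8·u + v, u + 4·v]].
At the point, J = [[15.000, -8.500], [-6.000, -7.500]] (det J = -163.500).
Solving J·Δ = −F gives Δ = (-0.072, 0.991).
Then the next iterate is (u, v)₁ = (0.428, -1.009).
Re-evaluating at (0.428, -1.009): F = (2.89081, 1.87157), so ‖F‖₂ = 3.444.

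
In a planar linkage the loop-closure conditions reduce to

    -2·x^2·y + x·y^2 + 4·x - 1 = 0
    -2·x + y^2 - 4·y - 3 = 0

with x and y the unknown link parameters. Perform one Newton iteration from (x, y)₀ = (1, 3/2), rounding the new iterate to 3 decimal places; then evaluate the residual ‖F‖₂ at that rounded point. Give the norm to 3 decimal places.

14.684

At (1, 3/2): F = (2.250, -8.750).
Jacobian J = [[-4·x·y + y^2 + 4, -2·x^2 + 2·x·y], [-2, 2·y - 4]].
At the point, J = [[0.250, 1.000], [-2.000, -1.000]] (det J = 1.750).
Solving J·Δ = −F gives Δ = (-3.714, -1.321).
Then the next iterate is (x, y)₁ = (-2.714, 0.179).
Re-evaluating at (-2.714, 0.179): F = (-14.57991, 1.74404), so ‖F‖₂ = 14.684.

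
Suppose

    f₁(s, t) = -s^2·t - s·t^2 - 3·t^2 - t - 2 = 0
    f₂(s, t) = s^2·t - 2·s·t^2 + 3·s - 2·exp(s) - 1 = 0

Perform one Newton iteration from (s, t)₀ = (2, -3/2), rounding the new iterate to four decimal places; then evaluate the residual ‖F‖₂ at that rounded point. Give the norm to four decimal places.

At (2, -3/2): F = (-5.7500, -24.778112).
Jacobian J = [[-2·s·t - t^2, -s^2 - 2·s·t - 6·t - 1], [2·s·t - 2·t^2 - 2·exp(s) + 3, s^2 - 4·s·t]].
At the point, J = [[3.7500, 10.0000], [-22.278112, 16.0000]] (det J = 282.781122).
Solving J·Δ = −F gives Δ = (-0.5509, 0.7816).
Then the next iterate is (s, t)₁ = (1.4491, -0.7184).
Re-evaluating at (1.4491, -0.7184): F = (-2.069213, -8.175577), so ‖F‖₂ = 8.4334.

8.4334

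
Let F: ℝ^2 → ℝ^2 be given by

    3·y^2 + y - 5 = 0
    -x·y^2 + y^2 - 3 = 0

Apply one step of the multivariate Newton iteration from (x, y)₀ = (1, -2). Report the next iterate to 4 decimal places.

(0.2500, -1.5455)

At (1, -2): F = (5.0000, -3.0000).
Jacobian J = [[0, 6·y + 1], [-y^2, -2·x·y + 2·y]].
At the point, J = [[0.0000, -11.0000], [-4.0000, 0.0000]] (det J = -44.0000).
Solving J·Δ = −F gives Δ = (-0.7500, 0.4545).
Then the next iterate is (x, y)₁ = (0.2500, -1.5455).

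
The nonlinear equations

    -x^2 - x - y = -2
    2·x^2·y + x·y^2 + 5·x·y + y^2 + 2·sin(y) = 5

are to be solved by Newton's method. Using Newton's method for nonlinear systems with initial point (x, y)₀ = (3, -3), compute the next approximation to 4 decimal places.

At (3, -3): F = (-7.0000, -68.282240).
Jacobian J = [[-2·x - 1, -1], [4·x·y + y^2 + 5·y, 2·x^2 + 2·x·y + 5·x + 2·y + 2·cos(y)]].
At the point, J = [[-7.0000, -1.0000], [-42.0000, 7.020015]] (det J = -91.140105).
Solving J·Δ = −F gives Δ = (-1.2884, 2.0186).
Then the next iterate is (x, y)₁ = (1.7116, -0.9814).

(1.7116, -0.9814)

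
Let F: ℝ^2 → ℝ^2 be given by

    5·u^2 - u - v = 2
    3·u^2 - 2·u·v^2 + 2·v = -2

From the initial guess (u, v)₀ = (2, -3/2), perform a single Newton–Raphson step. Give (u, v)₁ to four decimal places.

(1.0969, -1.1590)

At (2, -3/2): F = (17.5000, 2.0000).
Jacobian J = [[10·u - 1, -1], [6·u - 2·v^2, -4·u·v + 2]].
At the point, J = [[19.0000, -1.0000], [7.5000, 14.0000]] (det J = 273.5000).
Solving J·Δ = −F gives Δ = (-0.9031, 0.3410).
Then the next iterate is (u, v)₁ = (1.0969, -1.1590).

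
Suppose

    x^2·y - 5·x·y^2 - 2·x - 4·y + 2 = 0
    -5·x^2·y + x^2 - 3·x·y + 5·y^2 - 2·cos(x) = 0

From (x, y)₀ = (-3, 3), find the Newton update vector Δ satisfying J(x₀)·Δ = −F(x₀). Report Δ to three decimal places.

(0.595, -1.256)

At (-3, 3): F = (158.000, -52.02002).
Jacobian J = [[2·x·y - 5·y^2 - 2, x^2 - 10·x·y - 4], [-10·x·y + 2·x - 3·y + 2·sin(x), -5·x^2 - 3·x + 10·y]].
At the point, J = [[-65.000, 95.000], [74.71776, -6.000]] (det J = -6708.18720).
Solving J·Δ = −F gives Δ = (0.595, -1.256).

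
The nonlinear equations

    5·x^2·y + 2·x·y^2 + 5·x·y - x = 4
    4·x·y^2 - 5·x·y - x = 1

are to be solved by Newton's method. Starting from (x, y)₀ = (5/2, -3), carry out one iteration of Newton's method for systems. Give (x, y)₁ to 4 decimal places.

(1.4100, -2.0414)

At (5/2, -3): F = (-92.7500, 124.0000).
Jacobian J = [[10·x·y + 2·y^2 + 5·y - 1, 5·x^2 + 4·x·y + 5·x], [4·y^2 - 5·y - 1, 8·x·y - 5·x]].
At the point, J = [[-73.0000, 13.7500], [50.0000, -72.5000]] (det J = 4605.0000).
Solving J·Δ = −F gives Δ = (-1.0900, 0.9586).
Then the next iterate is (x, y)₁ = (1.4100, -2.0414).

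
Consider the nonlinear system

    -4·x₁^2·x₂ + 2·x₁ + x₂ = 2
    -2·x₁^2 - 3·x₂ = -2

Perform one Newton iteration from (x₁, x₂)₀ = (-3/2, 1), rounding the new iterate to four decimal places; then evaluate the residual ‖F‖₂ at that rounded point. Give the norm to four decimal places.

At (-3/2, 1): F = (-13.0000, -5.5000).
Jacobian J = [[-8·x₁·x₂ + 2, -4·x₁^2 + 1], [-4·x₁, -3]].
At the point, J = [[14.0000, -8.0000], [6.0000, -3.0000]] (det J = 6.0000).
Solving J·Δ = −F gives Δ = (0.8333, -0.1667).
Then the next iterate is (x₁, x₂)₁ = (-0.6667, 0.8333).
Re-evaluating at (-0.6667, 0.8333): F = (-3.981670, -1.388878), so ‖F‖₂ = 4.2170.

4.2170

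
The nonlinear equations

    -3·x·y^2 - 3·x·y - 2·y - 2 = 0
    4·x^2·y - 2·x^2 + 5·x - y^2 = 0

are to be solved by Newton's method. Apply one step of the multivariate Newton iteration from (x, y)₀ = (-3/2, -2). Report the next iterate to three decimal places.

(-0.673, -1.610)

At (-3/2, -2): F = (11.000, -34.000).
Jacobian J = [[-3·y^2 - 3·y, -6·x·y - 3·x - 2], [8·x·y - 4·x + 5, 4·x^2 - 2·y]].
At the point, J = [[-6.000, -15.500], [35.000, 13.000]] (det J = 464.500).
Solving J·Δ = −F gives Δ = (0.827, 0.390).
Then the next iterate is (x, y)₁ = (-0.673, -1.610).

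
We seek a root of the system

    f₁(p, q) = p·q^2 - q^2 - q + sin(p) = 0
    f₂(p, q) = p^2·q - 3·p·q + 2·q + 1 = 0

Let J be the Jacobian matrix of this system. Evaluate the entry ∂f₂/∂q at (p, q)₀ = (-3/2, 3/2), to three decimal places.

8.750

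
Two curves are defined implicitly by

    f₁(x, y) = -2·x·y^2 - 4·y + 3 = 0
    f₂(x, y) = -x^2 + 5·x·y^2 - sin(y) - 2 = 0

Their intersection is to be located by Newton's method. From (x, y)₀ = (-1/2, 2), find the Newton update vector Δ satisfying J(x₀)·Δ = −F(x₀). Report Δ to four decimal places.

(-0.1250, -1.6470)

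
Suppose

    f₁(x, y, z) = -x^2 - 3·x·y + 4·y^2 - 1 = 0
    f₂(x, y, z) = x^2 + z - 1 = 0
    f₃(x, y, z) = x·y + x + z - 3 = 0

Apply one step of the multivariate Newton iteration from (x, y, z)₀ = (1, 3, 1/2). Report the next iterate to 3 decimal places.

(1.075, 1.849, -0.151)

At (1, 3, 1/2): F = (25.000, 0.500, 1.500).
Jacobian J = [[-2·x - 3·y, -3·x + 8·y, 0], [2·x, 0, 1], [y + 1, x, 1]].
At the point, J = [[-11.000, 21.000, 0.000], [2.000, 0.000, 1.000], [4.000, 1.000, 1.000]] (det J = 53.000).
Solving J·Δ = −F gives Δ = (0.075, -1.151, -0.651).
Then the next iterate is (x, y, z)₁ = (1.075, 1.849, -0.151).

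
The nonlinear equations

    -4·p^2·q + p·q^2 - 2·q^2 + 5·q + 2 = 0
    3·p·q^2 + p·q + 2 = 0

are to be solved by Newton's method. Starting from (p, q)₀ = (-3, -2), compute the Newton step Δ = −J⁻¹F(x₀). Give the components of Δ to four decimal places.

At (-3, -2): F = (44.0000, -28.0000).
Jacobian J = [[-8·p·q + q^2, -4·p^2 + 2·p·q - 4·q + 5], [3·q^2 + q, 6·p·q + p]].
At the point, J = [[-44.0000, -11.0000], [10.0000, 33.0000]] (det J = -1342.0000).
Solving J·Δ = −F gives Δ = (0.8525, 0.5902).

(0.8525, 0.5902)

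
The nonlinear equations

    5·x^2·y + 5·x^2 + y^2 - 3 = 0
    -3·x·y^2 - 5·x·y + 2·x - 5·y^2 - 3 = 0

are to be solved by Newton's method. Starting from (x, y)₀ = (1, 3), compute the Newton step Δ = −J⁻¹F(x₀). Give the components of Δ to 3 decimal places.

(-0.244, -1.476)

At (1, 3): F = (26.000, -88.000).
Jacobian J = [[10·x·y + 10·x, 5·x^2 + 2·y], [-3·y^2 - 5·y + 2, -6·x·y - 5·x - 10·y]].
At the point, J = [[40.000, 11.000], [-40.000, -53.000]] (det J = -1680.000).
Solving J·Δ = −F gives Δ = (-0.244, -1.476).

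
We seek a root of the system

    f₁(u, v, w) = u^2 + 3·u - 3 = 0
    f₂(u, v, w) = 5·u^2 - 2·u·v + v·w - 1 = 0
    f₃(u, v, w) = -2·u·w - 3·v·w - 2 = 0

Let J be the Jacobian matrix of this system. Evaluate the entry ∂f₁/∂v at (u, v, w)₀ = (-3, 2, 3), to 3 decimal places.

0.000

∂f₁/∂v = 0.
At (-3, 2, 3) this is 0.000.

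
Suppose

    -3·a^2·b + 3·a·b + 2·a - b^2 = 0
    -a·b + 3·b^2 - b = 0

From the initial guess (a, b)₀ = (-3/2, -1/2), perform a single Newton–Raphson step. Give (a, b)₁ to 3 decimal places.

At (-3/2, -1/2): F = (2.375, 0.500).
Jacobian J = [[-6·a·b + 3·b + 2, -3·a^2 + 3·a - 2·b], [-b, -a + 6·b - 1]].
At the point, J = [[-4.000, -10.250], [0.500, -2.500]] (det J = 15.125).
Solving J·Δ = −F gives Δ = (0.054, 0.211).
Then the next iterate is (a, b)₁ = (-1.446, -0.289).

(-1.446, -0.289)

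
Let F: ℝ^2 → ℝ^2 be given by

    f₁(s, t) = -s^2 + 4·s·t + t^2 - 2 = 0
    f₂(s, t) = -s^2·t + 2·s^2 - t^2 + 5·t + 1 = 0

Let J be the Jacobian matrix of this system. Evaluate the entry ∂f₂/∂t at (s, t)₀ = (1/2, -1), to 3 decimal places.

6.750

∂f₂/∂t = -s^2 - 2·t + 5.
At (1/2, -1) this is 6.750.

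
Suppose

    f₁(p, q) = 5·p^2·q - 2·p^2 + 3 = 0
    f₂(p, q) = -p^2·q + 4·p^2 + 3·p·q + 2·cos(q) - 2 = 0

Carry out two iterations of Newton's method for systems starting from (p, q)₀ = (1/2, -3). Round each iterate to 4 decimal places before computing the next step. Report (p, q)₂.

(0.3964, 0.7263)

At (1/2, -3): F = (-1.2500, -6.729985).
Jacobian J = [[10·p·q - 4·p, 5·p^2], [-2·p·q + 8·p + 3·q, -p^2 + 3·p - 2·sin(q)]].
At the point, J = [[-17.0000, 1.2500], [-2.0000, 1.532240]] (det J = -23.548080).
Solving J·Δ = −F gives Δ = (0.2759, 4.7524).
Then the next iterate is (p, q)₁ = (0.7759, 1.7524).
Round to (0.7759, 1.7524) and repeat: F = (7.070865, 3.070949), J = [[10.493272, 3.010104], [8.745026, -0.241431]].
Δ = (-0.3795, -1.0261), so (p, q)₂ = (0.3964, 0.7263).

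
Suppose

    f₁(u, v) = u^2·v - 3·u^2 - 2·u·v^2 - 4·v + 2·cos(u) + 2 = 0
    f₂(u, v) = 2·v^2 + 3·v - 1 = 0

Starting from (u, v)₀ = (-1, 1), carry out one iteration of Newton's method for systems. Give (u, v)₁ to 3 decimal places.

At (-1, 1): F = (-0.91940, 4.000).
Jacobian J = [[2·u·v - 6·u - 2·v^2 - 2·sin(u), u^2 - 4·u·v - 4], [0, 4·v + 3]].
At the point, J = [[3.68294, 1.000], [0.000, 7.000]] (det J = 25.78059).
Solving J·Δ = −F gives Δ = (0.405, -0.571).
Then the next iterate is (u, v)₁ = (-0.595, 0.429).

(-0.595, 0.429)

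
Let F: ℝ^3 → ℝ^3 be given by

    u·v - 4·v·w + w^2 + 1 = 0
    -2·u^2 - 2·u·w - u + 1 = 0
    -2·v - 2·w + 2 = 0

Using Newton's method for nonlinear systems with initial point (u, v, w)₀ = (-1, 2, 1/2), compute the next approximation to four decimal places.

At (-1, 2, 1/2): F = (-4.7500, 1.0000, -3.0000).
Jacobian J = [[v, u - 4·w, -4·v + 2·w], [-4·u - 2·w - 1, 0, -2·u], [0, -2, -2]].
At the point, J = [[2.0000, -3.0000, -7.0000], [2.0000, 0.0000, 2.0000], [0.0000, -2.0000, -2.0000]] (det J = 24.0000).
Solving J·Δ = −F gives Δ = (-0.2917, -1.2917, -0.2083).
Then the next iterate is (u, v, w)₁ = (-1.2917, 0.7083, 0.2917).

(-1.2917, 0.7083, 0.2917)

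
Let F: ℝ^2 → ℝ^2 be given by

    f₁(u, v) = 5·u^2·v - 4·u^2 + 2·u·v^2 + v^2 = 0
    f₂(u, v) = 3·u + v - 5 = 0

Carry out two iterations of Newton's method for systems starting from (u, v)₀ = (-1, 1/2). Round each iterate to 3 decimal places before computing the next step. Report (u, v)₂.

At (-1, 1/2): F = (-1.750, -7.500).
Jacobian J = [[10·u·v - 8·u + 2·v^2, 5·u^2 + 4·u·v + 2·v], [3, 1]].
At the point, J = [[3.500, 4.000], [3.000, 1.000]] (det J = -8.500).
Solving J·Δ = −F gives Δ = (3.324, -2.471).
Then the next iterate is (u, v)₁ = (2.324, -1.971).
Round to (2.324, -1.971) and repeat: F = (-52.88894, 0.001), J = [[-56.62836, 4.74046], [3.000, 1.000]].
Δ = (-0.747, 2.239), so (u, v)₂ = (1.577, 0.268).

(1.577, 0.268)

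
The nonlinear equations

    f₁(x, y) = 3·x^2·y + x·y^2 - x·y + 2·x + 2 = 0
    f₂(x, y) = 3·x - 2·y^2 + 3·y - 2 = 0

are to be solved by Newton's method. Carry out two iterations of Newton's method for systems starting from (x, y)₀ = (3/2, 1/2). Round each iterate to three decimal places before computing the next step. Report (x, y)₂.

(-1.062, 3.074)

At (3/2, 1/2): F = (8.000, 3.500).
Jacobian J = [[6·x·y + y^2 - y + 2, 3·x^2 + 2·x·y - x], [3, -4·y + 3]].
At the point, J = [[6.250, 6.750], [3.000, 1.000]] (det J = -14.000).
Solving J·Δ = −F gives Δ = (-1.116, -0.152).
Then the next iterate is (x, y)₁ = (0.384, 0.348).
Round to (0.384, 0.348) and repeat: F = (2.83482, -0.04621), J = [[2.57490, 0.32563], [3.000, 1.608]].
Δ = (-1.446, 2.726), so (x, y)₂ = (-1.062, 3.074).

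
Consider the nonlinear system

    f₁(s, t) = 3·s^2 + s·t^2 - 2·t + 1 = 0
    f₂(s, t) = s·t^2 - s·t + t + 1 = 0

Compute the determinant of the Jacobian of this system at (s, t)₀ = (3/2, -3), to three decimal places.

J = [[6·s + t^2, 2·s·t - 2], [t^2 - t, 2·s·t - s + 1]].
At the point, J = [[18.000, -11.000], [12.000, -9.500]].
det J = -39.000.

-39.000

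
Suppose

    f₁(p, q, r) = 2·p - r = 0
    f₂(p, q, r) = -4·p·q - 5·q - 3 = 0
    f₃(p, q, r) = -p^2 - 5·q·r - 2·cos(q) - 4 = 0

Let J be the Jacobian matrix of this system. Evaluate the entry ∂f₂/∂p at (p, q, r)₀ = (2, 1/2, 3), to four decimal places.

-2.0000

∂f₂/∂p = -4·q.
At (2, 1/2, 3) this is -2.0000.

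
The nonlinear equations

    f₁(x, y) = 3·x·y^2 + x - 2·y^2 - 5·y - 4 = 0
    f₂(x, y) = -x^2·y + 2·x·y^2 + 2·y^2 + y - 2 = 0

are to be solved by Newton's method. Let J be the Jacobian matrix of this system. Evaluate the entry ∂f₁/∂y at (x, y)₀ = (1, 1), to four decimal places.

-3.0000

∂f₁/∂y = 6·x·y - 4·y - 5.
At (1, 1) this is -3.0000.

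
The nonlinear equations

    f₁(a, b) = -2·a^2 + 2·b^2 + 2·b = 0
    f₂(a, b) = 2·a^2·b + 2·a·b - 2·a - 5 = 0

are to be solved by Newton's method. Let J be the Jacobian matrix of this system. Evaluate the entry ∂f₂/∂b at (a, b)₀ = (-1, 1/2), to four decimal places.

0.0000

∂f₂/∂b = 2·a^2 + 2·a.
At (-1, 1/2) this is 0.0000.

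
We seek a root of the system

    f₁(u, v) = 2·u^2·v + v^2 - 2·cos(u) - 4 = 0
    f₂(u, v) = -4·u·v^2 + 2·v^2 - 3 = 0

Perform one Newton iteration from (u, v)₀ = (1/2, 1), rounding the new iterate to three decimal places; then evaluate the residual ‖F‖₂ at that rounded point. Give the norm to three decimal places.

At (1/2, 1): F = (-4.25517, -3.000).
Jacobian J = [[4·u·v + 2·sin(u), 2·u^2 + 2·v], [-4·v^2, -8·u·v + 4·v]].
At the point, J = [[2.95885, 2.500], [-4.000, 0.000]] (det J = 10.000).
Solving J·Δ = −F gives Δ = (-0.750, 2.590).
Then the next iterate is (u, v)₁ = (-0.250, 3.590).
Re-evaluating at (-0.250, 3.590): F = (7.39903, 35.66430), so ‖F‖₂ = 36.424.

36.424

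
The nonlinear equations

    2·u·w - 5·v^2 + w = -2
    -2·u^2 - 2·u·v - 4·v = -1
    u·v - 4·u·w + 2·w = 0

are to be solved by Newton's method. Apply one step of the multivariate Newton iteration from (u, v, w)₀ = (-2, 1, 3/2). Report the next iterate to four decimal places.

At (-2, 1, 3/2): F = (-7.5000, -7.0000, 13.0000).
Jacobian J = [[2·w, -10·v, 2·u + 1], [-4·u - 2·v, -2·u - 4, 0], [v - 4·w, u, -4·u + 2]].
At the point, J = [[3.0000, -10.0000, -3.0000], [6.0000, 0.0000, 0.0000], [-5.0000, -2.0000, 10.0000]] (det J = 636.0000).
Solving J·Δ = −F gives Δ = (1.1667, -0.1745, -0.7516).
Then the next iterate is (u, v, w)₁ = (-0.8333, 0.8255, 0.7484).

(-0.8333, 0.8255, 0.7484)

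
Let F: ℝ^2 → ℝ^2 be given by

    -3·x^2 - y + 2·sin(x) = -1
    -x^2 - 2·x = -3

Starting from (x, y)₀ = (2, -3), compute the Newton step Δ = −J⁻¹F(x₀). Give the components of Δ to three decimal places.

(-0.833, 4.512)

At (2, -3): F = (-6.18141, -5.000).
Jacobian J = [[-6·x + 2·cos(x), -1], [-2·x - 2, 0]].
At the point, J = [[-12.83229, -1.000], [-6.000, 0.000]] (det J = -6.000).
Solving J·Δ = −F gives Δ = (-0.833, 4.512).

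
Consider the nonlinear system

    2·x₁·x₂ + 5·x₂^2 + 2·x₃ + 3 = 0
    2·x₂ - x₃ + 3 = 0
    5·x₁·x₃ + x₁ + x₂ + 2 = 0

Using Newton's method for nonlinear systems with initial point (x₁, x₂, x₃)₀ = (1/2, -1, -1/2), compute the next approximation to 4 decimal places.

(4.2949, -0.7179, 1.5641)

At (1/2, -1, -1/2): F = (6.0000, 1.5000, 0.2500).
Jacobian J = [[2·x₂, 2·x₁ + 10·x₂, 2], [0, 2, -1], [5·x₃ + 1, 1, 5·x₁]].
At the point, J = [[-2.0000, -9.0000, 2.0000], [0.0000, 2.0000, -1.0000], [-1.5000, 1.0000, 2.5000]] (det J = -19.5000).
Solving J·Δ = −F gives Δ = (3.7949, 0.2821, 2.0641).
Then the next iterate is (x₁, x₂, x₃)₁ = (4.2949, -0.7179, 1.5641).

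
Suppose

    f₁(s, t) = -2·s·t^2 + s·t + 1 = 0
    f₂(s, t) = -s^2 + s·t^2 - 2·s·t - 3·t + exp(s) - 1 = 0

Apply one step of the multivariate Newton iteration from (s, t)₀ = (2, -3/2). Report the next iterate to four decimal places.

At (2, -3/2): F = (-11.0000, 17.389056).
Jacobian J = [[-2·t^2 + t, -4·s·t + s], [-2·s + t^2 - 2·t + exp(s), 2·s·t - 2·s - 3]].
At the point, J = [[-6.0000, 14.0000], [8.639056, -13.0000]] (det J = -42.946785).
Solving J·Δ = −F gives Δ = (-2.3389, -0.2167).
Then the next iterate is (s, t)₁ = (-0.3389, -1.7167).

(-0.3389, -1.7167)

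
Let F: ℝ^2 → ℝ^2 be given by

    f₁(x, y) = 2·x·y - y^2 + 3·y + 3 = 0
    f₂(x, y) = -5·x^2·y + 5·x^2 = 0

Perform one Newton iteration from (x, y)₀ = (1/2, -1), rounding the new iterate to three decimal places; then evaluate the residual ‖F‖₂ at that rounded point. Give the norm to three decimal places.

At (1/2, -1): F = (-2.000, 2.500).
Jacobian J = [[2·y, 2·x - 2·y + 3], [-10·x·y + 10·x, -5·x^2]].
At the point, J = [[-2.000, 6.000], [10.000, -1.250]] (det J = -57.500).
Solving J·Δ = −F gives Δ = (-0.217, 0.261).
Then the next iterate is (x, y)₁ = (0.283, -0.739).
Re-evaluating at (0.283, -0.739): F = (-0.18139, 0.69637), so ‖F‖₂ = 0.720.

0.720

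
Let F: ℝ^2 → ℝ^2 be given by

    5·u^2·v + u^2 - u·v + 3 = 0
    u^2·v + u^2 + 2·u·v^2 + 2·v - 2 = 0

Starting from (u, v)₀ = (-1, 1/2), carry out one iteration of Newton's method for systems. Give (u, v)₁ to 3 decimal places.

(-1.933, -1.833)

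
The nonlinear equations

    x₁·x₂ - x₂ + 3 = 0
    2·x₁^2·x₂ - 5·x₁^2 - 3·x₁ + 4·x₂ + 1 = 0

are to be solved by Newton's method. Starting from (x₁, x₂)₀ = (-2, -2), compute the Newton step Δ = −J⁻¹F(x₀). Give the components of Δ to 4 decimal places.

(0.0400, 2.9733)

At (-2, -2): F = (9.0000, -37.0000).
Jacobian J = [[x₂, x₁ - 1], [4·x₁·x₂ - 10·x₁ - 3, 2·x₁^2 + 4]].
At the point, J = [[-2.0000, -3.0000], [33.0000, 12.0000]] (det J = 75.0000).
Solving J·Δ = −F gives Δ = (0.0400, 2.9733).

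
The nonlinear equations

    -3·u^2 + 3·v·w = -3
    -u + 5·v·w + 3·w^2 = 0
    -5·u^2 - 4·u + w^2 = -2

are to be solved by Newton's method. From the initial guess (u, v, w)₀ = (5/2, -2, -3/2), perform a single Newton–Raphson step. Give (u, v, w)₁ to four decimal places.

(1.2252, 0.7633, -1.5105)

At (5/2, -2, -3/2): F = (-6.7500, 19.2500, -37.0000).
Jacobian J = [[-6·u, 3·w, 3·v], [-1, 5·w, 5·v + 6·w], [-10·u - 4, 0, 2·w]].
At the point, J = [[-15.0000, -4.5000, -6.0000], [-1.0000, -7.5000, -19.0000], [-29.0000, 0.0000, -3.0000]] (det J = -1498.5000).
Solving J·Δ = −F gives Δ = (-1.2748, 2.7633, -0.0105).
Then the next iterate is (u, v, w)₁ = (1.2252, 0.7633, -1.5105).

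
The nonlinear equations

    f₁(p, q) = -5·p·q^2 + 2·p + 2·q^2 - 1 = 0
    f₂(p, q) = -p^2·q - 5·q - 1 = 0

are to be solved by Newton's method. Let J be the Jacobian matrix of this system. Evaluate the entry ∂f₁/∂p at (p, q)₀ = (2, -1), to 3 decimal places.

-3.000

∂f₁/∂p = -5·q^2 + 2.
At (2, -1) this is -3.000.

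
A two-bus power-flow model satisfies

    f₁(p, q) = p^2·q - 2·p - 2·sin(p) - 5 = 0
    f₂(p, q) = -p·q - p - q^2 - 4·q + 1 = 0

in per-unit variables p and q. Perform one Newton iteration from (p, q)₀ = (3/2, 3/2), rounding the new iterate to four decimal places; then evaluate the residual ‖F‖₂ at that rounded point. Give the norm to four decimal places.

94.3209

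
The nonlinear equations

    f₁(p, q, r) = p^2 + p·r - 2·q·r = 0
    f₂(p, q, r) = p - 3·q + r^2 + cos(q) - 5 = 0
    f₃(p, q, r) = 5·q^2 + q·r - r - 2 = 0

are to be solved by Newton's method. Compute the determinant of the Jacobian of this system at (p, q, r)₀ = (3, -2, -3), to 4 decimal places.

J = [[2·p + r, -2·r, p - 2·q], [1, -sin(q) - 3, 2·r], [0, 10·q + r, q - 1]].
At the point, J = [[3.0000, 6.0000, 7.0000], [1.0000, -2.090703, -6.0000], [0.0000, -23.0000, -3.0000]].
det J = -538.1837.

-538.1837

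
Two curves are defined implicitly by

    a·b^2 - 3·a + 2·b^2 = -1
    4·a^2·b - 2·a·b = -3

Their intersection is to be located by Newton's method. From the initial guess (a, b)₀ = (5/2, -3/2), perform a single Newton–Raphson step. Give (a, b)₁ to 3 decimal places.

(1.731, -1.189)

At (5/2, -3/2): F = (3.625, -27.000).
Jacobian J = [[b^2 - 3, 2·a·b + 4·b], [8·a·b - 2·b, 4·a^2 - 2·a]].
At the point, J = [[-0.750, -13.500], [-27.000, 20.000]] (det J = -379.500).
Solving J·Δ = −F gives Δ = (-0.769, 0.311).
Then the next iterate is (a, b)₁ = (1.731, -1.189).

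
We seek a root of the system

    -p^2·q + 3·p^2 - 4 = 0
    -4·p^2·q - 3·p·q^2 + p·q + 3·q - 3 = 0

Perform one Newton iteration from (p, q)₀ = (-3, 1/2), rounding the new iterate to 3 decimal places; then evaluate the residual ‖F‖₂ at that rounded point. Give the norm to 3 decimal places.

At (-3, 1/2): F = (18.500, -18.750).
Jacobian J = [[-2·p·q + 6·p, -p^2], [-8·p·q - 3·q^2 + q, -4·p^2 - 6·p·q + p + 3]].
At the point, J = [[-15.000, -9.000], [11.750, -27.000]] (det J = 510.750).
Solving J·Δ = −F gives Δ = (1.308, -0.125).
Then the next iterate is (p, q)₁ = (-1.692, 0.375).
Re-evaluating at (-1.692, 0.375): F = (3.51502, -6.08998), so ‖F‖₂ = 7.032.

7.032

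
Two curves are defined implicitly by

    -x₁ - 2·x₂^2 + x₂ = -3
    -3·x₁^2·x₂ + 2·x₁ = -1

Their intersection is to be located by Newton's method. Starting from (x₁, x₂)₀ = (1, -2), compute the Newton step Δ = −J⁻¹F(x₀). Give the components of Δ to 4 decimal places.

(-0.4634, 0.8374)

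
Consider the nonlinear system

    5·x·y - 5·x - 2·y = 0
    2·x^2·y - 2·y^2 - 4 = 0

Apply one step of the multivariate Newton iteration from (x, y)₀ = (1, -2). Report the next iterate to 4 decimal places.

At (1, -2): F = (-11.0000, -16.0000).
Jacobian J = [[5·y - 5, 5·x - 2], [4·x·y, 2·x^2 - 4·y]].
At the point, J = [[-15.0000, 3.0000], [-8.0000, 10.0000]] (det J = -126.0000).
Solving J·Δ = −F gives Δ = (-0.4921, 1.2063).
Then the next iterate is (x, y)₁ = (0.5079, -0.7937).

(0.5079, -0.7937)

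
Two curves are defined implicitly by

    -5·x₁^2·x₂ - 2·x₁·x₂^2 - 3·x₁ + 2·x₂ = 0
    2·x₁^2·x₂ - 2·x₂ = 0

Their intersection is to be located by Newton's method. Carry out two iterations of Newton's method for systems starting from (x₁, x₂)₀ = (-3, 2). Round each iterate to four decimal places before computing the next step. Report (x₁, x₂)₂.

At (-3, 2): F = (-53.0000, 32.0000).
Jacobian J = [[-10·x₁·x₂ - 2·x₂^2 - 3, -5·x₁^2 - 4·x₁·x₂ + 2], [4·x₁·x₂, 2·x₁^2 - 2]].
At the point, J = [[49.0000, -19.0000], [-24.0000, 16.0000]] (det J = 328.0000).
Solving J·Δ = −F gives Δ = (0.7317, -0.9024).
Then the next iterate is (x₁, x₂)₁ = (-2.2683, 1.0976).
Round to (-2.2683, 1.0976) and repeat: F = (-13.771316, 9.099510), J = [[19.487409, -13.767180], [-9.958744, 8.290370]].
Δ = (-0.4541, -1.6431), so (x₁, x₂)₂ = (-2.7224, -0.5455).

(-2.7224, -0.5455)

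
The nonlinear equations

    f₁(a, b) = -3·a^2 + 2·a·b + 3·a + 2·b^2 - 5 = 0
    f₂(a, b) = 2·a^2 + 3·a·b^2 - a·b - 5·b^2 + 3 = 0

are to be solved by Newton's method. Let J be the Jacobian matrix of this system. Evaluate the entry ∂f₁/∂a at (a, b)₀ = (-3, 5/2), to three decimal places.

∂f₁/∂a = -6·a + 2·b + 3.
At (-3, 5/2) this is 26.000.

26.000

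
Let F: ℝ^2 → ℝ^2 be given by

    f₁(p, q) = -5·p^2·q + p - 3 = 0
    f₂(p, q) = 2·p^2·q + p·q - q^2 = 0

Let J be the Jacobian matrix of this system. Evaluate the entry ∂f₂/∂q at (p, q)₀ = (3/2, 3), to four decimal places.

0.0000

∂f₂/∂q = 2·p^2 + p - 2·q.
At (3/2, 3) this is 0.0000.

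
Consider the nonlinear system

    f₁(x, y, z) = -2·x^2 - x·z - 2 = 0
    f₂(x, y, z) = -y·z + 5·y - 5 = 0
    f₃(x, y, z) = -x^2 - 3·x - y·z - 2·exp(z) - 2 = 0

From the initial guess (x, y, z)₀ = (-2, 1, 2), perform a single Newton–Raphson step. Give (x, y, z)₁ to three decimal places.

(-0.660, 1.327, 0.980)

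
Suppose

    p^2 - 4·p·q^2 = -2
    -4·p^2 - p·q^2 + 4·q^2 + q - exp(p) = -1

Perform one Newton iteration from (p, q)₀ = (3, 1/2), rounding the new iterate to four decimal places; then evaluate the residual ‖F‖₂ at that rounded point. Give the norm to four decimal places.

At (3, 1/2): F = (8.0000, -54.335537).
Jacobian J = [[2·p - 4·q^2, -8·p·q], [-8·p - q^2 - exp(p), -2·p·q + 8·q + 1]].
At the point, J = [[5.0000, -12.0000], [-44.335537, 2.0000]] (det J = -522.026443).
Solving J·Δ = −F gives Δ = (-1.2184, 0.1590).
Then the next iterate is (p, q)₁ = (1.7816, 0.6590).
Re-evaluating at (1.7816, 0.6590): F = (2.079238, -16.013337), so ‖F‖₂ = 16.1478.

16.1478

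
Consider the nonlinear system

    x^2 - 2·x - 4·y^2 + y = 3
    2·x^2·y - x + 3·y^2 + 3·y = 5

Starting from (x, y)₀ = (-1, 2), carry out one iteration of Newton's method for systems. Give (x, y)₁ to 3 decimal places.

(-0.842, 1.025)

At (-1, 2): F = (-14.000, 18.000).
Jacobian J = [[2·x - 2, -8·y + 1], [4·x·y - 1, 2·x^2 + 6·y + 3]].
At the point, J = [[-4.000, -15.000], [-9.000, 17.000]] (det J = -203.000).
Solving J·Δ = −F gives Δ = (0.158, -0.975).
Then the next iterate is (x, y)₁ = (-0.842, 1.025).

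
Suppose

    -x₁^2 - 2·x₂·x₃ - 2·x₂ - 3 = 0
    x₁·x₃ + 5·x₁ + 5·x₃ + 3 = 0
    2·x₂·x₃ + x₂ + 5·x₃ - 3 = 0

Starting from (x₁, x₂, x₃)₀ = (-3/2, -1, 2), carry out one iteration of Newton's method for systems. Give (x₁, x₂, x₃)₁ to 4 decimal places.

(-1.6037, -1.0958, 1.4930)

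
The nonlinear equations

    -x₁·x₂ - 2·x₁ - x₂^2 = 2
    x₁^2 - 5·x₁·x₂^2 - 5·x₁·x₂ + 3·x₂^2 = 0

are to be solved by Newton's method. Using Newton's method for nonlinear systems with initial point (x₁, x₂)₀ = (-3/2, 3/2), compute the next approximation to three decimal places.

At (-3/2, 3/2): F = (1.000, 37.125).
Jacobian J = [[-x₂ - 2, -x₁ - 2·x₂], [2·x₁ - 5·x₂^2 - 5·x₂, -10·x₁·x₂ - 5·x₁ + 6·x₂]].
At the point, J = [[-3.500, -1.500], [-21.750, 39.000]] (det J = -169.125).
Solving J·Δ = −F gives Δ = (0.560, -0.640).
Then the next iterate is (x₁, x₂)₁ = (-0.940, 0.860).

(-0.940, 0.860)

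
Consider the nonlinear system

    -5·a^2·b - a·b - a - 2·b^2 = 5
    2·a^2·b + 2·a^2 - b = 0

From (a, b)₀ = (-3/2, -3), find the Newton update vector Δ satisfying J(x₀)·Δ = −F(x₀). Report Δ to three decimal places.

At (-3/2, -3): F = (7.750, -6.000).
Jacobian J = [[-10·a·b - b - 1, -5·a^2 - a - 4·b], [4·a·b + 4·a, 2·a^2 - 1]].
At the point, J = [[-43.000, 2.250], [12.000, 3.500]] (det J = -177.500).
Solving J·Δ = −F gives Δ = (0.229, 0.930).

(0.229, 0.930)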